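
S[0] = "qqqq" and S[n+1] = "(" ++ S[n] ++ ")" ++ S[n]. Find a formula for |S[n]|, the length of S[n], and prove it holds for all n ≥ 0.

Claim: |S[n]| = 6·2^n − 2.

Base case: |S[0]| = 4, and 6·2^0 − 2 = 4.
Assume |S[j]| = 6·2^j − 2.
Then |S[j+1]| = 1 + |S[j]| + 1 + |S[j]| = 2|S[j]| + 2 = 2(6·2^j − 2) + 2 = 6·2^{j+1} − 4 + 2 = 6·2^{j+1} − 2.
So the formula holds for j+1, and by induction |S[n]| = 6·2^n − 2 for all n ≥ 0.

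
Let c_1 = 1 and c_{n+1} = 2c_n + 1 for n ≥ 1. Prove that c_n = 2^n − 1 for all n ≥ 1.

Base case: c_1 = 1, and 2^1 − 1 = 2 − 1 = 1.
Assume c_r = 2^r − 1 for some r ≥ 1.
Then c_{r+1} = 2c_r + 1 = 2·(2^r − 1) + 1 = 2^{r+1} − 2 + 1 = 2^{r+1} − 1.
By induction, c_n = 2^n − 1 for all n ≥ 1.

c_n = 2^n − 1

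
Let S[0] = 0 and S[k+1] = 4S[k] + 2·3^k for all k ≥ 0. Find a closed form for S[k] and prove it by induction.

Claim: S[k] = 2·4^k − 2·3^k.

Base case: S[0] = 0, and 2·4^0 − 2·3^0 = 2 − 2 = 0.
Assume S[r] = 2·4^r − 2·3^r for some r ≥ 0.
Then S[r+1] = 4S[r] + 2·3^r = 4·(2·4^r − 2·3^r) + 2·3^r = 2·4^{r+1} − 8·3^r + 2·3^r = 2·4^{r+1} − 6·3^r = 2·4^{r+1} − 2·3^{r+1}.
Hence S[k] = 2·4^k − 2·3^k for every k ≥ 0, by induction.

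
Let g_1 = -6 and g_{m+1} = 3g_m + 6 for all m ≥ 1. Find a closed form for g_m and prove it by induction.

Claim: g_m = -3^m − 3.

Base case: g_1 = -6, and -3^1 − 3 = -3 − 3 = -6.
Assume g_k = -3^k − 3 for some k ≥ 1.
Then g_{k+1} = 3g_k + 6 = 3·(-3^k − 3) + 6 = -3^{k+1} − 9 + 6 = -3^{k+1} − 3.
This completes the inductive step, so g_m = -3^m − 3 for all m ≥ 1.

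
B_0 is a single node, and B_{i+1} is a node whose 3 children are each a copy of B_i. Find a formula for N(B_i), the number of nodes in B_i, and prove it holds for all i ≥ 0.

Claim: N(B_i) = (3^{i+1} − 1)/2.

Base case: N(B_0) = 1, and (3^{0+1} − 1)/2 = 1.
Assume N(B_m) = (3^{m+1} − 1)/2.
Then N(B_{m+1}) = 1 + 3N(B_m) = 1 + 3·(3^{m+1} − 1)/2 = 1 + (3^{m+2} − 3)/2 = (2 + 3^{m+2} − 3)/2 = (3^{m+2} − 1)/2.
This completes the inductive step, so N(B_i) = (3^{i+1} − 1)/2 for all i ≥ 0.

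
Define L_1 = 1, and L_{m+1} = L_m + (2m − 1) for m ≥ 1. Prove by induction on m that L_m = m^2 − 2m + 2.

Base case: L_1 = 1, and 1^2 − 2·1 + 2 = 1.
Assume L_j = j^2 − 2j + 2.
Then L_{j+1} = L_j + (2j − 1) = (j^2 − 2j + 2) + (2j − 1) = j^2 + 1,
and (j+1)^2 − 2·(j+1) + 2 = j^2 + 1.
This completes the inductive step, so L_m = m^2 − 2m + 2 for all m ≥ 1.

L_m = m^2 − 2m + 2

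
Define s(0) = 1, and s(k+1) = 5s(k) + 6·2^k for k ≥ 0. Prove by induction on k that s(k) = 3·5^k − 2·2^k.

Base case: s(0) = 1, and 3·5^0 − 2·2^0 = 3 − 2 = 1.
Assume s(m) = 3·5^m − 2·2^m for some m ≥ 0.
Then s(m+1) = 5s(m) + 6·2^m = 5·(3·5^m − 2·2^m) + 6·2^m = 3·5^{m+1} − 10·2^m + 6·2^m = 3·5^{m+1} − 4·2^m = 3·5^{m+1} − 2·2^{m+1}.
Hence s(k) = 3·5^k − 2·2^k for every k ≥ 0, by induction.

s(k) = 3·5^k − 2·2^k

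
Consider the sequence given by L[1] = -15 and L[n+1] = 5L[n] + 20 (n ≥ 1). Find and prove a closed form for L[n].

Claim: L[n] = -2·5^n − 5.

Base case: L[1] = -15, and -2·5^1 − 5 = -10 − 5 = -15.
Assume L[j] = -2·5^j − 5 for some j ≥ 1.
Then L[j+1] = 5L[j] + 20 = 5·(-2·5^j − 5) + 20 = -10·5^j − 25 + 20 = -2·5^{j+1} − 5.
This completes the inductive step, so L[n] = -2·5^n − 5 for all n ≥ 1.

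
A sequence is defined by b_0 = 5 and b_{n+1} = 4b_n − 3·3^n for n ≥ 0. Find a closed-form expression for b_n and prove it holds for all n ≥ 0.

Claim: b_n = 2·4^n + 3·3^n.

Base case: b_0 = 5, and 2·4^0 + 3·3^0 = 2 + 3 = 5.
Assume b_m = 2·4^m + 3·3^m for some m ≥ 0.
Then b_{m+1} = 4b_m − 3·3^m = 4·(2·4^m + 3·3^m) − 3·3^m = 2·4^{m+1} + 12·3^m − 3·3^m = 2·4^{m+1} + 9·3^m = 2·4^{m+1} + 3·3^{m+1}.
By induction, b_n = 2·4^n + 3·3^n for all n ≥ 0.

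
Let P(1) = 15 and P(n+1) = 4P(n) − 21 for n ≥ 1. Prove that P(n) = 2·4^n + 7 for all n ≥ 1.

Base case: P(1) = 15, and 2·4^1 + 7 = 8 + 7 = 15.
Assume P(m) = 2·4^m + 7 for some m ≥ 1.
Then P(m+1) = 4P(m) − 21 = 4·(2·4^m + 7) − 21 = 8·4^m + 28 − 21 = 2·4^{m+1} + 7.
This completes the inductive step, so P(n) = 2·4^n + 7 for all n ≥ 1.

P(n) = 2·4^n + 7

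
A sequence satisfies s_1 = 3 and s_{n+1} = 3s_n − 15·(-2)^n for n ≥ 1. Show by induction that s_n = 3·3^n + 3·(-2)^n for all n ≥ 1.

Base case: s_1 = 3, and 3·3^1 + 3·(-2)^1 = 9 − 6 = 3.
Assume s_m = 3·3^m + 3·(-2)^m for some m ≥ 1.
Then s_{m+1} = 3s_m − 15·(-2)^m = 3·(3·3^m + 3·(-2)^m) − 15·(-2)^m = 3·3^{m+1} + 9·(-2)^m − 15·(-2)^m = 3·3^{m+1} − 6·(-2)^m = 3·3^{m+1} + 3·(-2)^{m+1}.
By induction, s_n = 3·3^n + 3·(-2)^n for all n ≥ 1.

s_n = 3·3^n + 3·(-2)^n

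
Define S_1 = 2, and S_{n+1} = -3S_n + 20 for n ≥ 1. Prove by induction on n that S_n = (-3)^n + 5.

Base case: S_1 = 2, and (-3)^1 + 5 = -3 + 5 = 2.
Assume S_r = (-3)^r + 5 for some r ≥ 1.
Then S_{r+1} = -3S_r + 20 = -3·((-3)^r + 5) + 20 = -3·(-3)^r − 15 + 20 = (-3)^{r+1} + 5.
So the formula holds for r+1, and by induction S_n = (-3)^n + 5 for all n ≥ 1.

S_n = (-3)^n + 5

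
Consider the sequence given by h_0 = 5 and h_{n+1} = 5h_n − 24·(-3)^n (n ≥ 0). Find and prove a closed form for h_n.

Claim: h_n = 2·5^n + 3·(-3)^n.

Base case: h_0 = 5, and 2·5^0 + 3·(-3)^0 = 2 + 3 = 5.
Assume h_m = 2·5^m + 3·(-3)^m for some m ≥ 0.
Then h_{m+1} = 5h_m − 24·(-3)^m = 5·(2·5^m + 3·(-3)^m) − 24·(-3)^m = 2·5^{m+1} + 15·(-3)^m − 24·(-3)^m = 2·5^{m+1} − 9·(-3)^m = 2·5^{m+1} + 3·(-3)^{m+1}.
Hence h_n = 2·5^n + 3·(-3)^n for every n ≥ 0, by induction.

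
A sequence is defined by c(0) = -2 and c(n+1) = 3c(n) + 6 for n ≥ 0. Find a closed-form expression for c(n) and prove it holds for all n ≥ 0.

Claim: c(n) = 3^n − 3.

Base case: c(0) = -2, and 3^0 − 3 = 1 − 3 = -2.
Assume c(k) = 3^k − 3 for some k ≥ 0.
Then c(k+1) = 3c(k) + 6 = 3·(3^k − 3) + 6 = 3^{k+1} − 9 + 6 = 3^{k+1} − 3.
Hence c(n) = 3^n − 3 for every n ≥ 0, by induction.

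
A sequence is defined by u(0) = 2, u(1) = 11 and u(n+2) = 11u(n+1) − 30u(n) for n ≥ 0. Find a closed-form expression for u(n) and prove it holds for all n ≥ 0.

Claim: u(n) = 6^n + 5^n.

Base cases: u(0) = 2 and 6^0 + 5^0 = 2; u(1) = 11 and 6^1 + 5^1 = 11.
Assume u(j) = 6^j + 5^j for all 0 ≤ j ≤ m, where m ≥ 1.
Then u(m+1) = 11u(m) − 30u(m−1) = 11·(6^m + 5^m) − 30·(6^{m−1} + 5^{m−1}) = (11·6 − 30)6^{m−1} + (11·5 − 30)5^{m−1} = 36·6^{m−1} + 25·5^{m−1} = 6^{m+1} + 5^{m+1}.
Hence u(n) = 6^n + 5^n for every n ≥ 0, by strong induction.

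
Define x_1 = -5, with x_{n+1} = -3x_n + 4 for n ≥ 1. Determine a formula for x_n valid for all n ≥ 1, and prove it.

Claim: x_n = 2·(-3)^n + 1.

Base case: x_1 = -5, and 2·(-3)^1 + 1 = -6 + 1 = -5.
Assume x_m = 2·(-3)^m + 1 for some m ≥ 1.
Then x_{m+1} = -3x_m + 4 = -3·(2·(-3)^m + 1) + 4 = -6·(-3)^m − 3 + 4 = 2·(-3)^{m+1} + 1.
This completes the inductive step, so x_n = 2·(-3)^n + 1 for all n ≥ 1.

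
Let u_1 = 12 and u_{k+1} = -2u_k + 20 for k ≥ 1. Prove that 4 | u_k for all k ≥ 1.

Base case: u_1 = 12 = 4·3, so 4 | u_1.
Assume 4 | u_j, so u_j = 4t for some integer t.
Then u_{j+1} = -2u_j + 20 = -2·(4t) + 20 = 4(-2t + 5), so 4 | u_{j+1}.
By induction, 4 | u_k for all k ≥ 1.

4 | u_k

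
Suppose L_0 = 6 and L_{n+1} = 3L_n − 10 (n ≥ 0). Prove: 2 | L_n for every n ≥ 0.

Base case: L_0 = 6 = 2·3, so 2 | L_0.
Assume 2 | L_r, so L_r = 2t for some integer t.
Then L_{r+1} = 3L_r − 10 = 3·(2t) − 10 = 2(3t − 5), so 2 | L_{r+1}.
Hence 2 | L_n for every n ≥ 0, by induction.

2 | L_n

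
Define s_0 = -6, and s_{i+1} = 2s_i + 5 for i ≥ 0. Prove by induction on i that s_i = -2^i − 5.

Base case: s_0 = -6, and -2^0 − 5 = -1 − 5 = -6.
Assume s_r = -2^r − 5 for some r ≥ 0.
Then s_{r+1} = 2s_r + 5 = 2·(-2^r − 5) + 5 = -2^{r+1} − 10 + 5 = -2^{r+1} − 5.
So the formula holds for r+1, and by induction s_i = -2^i − 5 for all i ≥ 0.

s_i = -2^i − 5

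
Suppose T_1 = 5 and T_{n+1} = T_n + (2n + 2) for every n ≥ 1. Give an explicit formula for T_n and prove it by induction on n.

Claim: T_n = n^2 + n + 3.

Base case: T_1 = 5, and 1^2 + 1 + 3 = 5.
Assume T_j = j^2 + j + 3.
Then T_{j+1} = T_j + (2j + 2) = (j^2 + j + 3) + (2j + 2) = j^2 + 3j + 5,
and (j+1)^2 + (j+1) + 3 = j^2 + 3j + 5.
Hence T_n = n^2 + n + 3 for every n ≥ 1, by induction.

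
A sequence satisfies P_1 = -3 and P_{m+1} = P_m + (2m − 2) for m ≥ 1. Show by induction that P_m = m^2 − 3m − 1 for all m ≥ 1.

Base case: P_1 = -3, and 1^2 − 3·1 − 1 = -3.
Assume P_r = r^2 − 3r − 1.
Then P_{r+1} = P_r + (2r − 2) = (r^2 − 3r − 1) + (2r − 2) = r^2 − r − 3,
and (r+1)^2 − 3·(r+1) − 1 = r^2 − r − 3.
This completes the inductive step, so P_m = m^2 − 3m − 1 for all m ≥ 1.

P_m = m^2 − 3m − 1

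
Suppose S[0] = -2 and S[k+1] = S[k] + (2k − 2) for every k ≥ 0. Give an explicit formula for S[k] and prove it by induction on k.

Claim: S[k] = k^2 − 3k − 2.

Base case: S[0] = -2, and 0^2 − 3·0 − 2 = -2.
Assume S[r] = r^2 − 3r − 2.
Then S[r+1] = S[r] + (2r − 2) = (r^2 − 3r − 2) + (2r − 2) = r^2 − r − 4,
and (r+1)^2 − 3·(r+1) − 2 = r^2 − r − 4.
Hence S[k] = k^2 − 3k − 2 for every k ≥ 0, by induction.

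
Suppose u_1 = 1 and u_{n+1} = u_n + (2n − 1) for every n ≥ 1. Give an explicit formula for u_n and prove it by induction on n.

Claim: u_n = n^2 − 2n + 2.

Base case: u_1 = 1, and 1^2 − 2·1 + 2 = 1.
Assume u_m = m^2 − 2m + 2.
Then u_{m+1} = u_m + (2m − 1) = (m^2 − 2m + 2) + (2m − 1) = m^2 + 1,
and (m+1)^2 − 2·(m+1) + 2 = m^2 + 1.
By induction, u_n = n^2 − 2n + 2 for all n ≥ 1.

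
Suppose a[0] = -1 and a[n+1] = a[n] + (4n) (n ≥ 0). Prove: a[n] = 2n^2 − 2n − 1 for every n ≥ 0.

Base case: a[0] = -1, and 2·0^2 − 2·0 − 1 = -1.
Assume a[r] = 2r^2 − 2r − 1.
Then a[r+1] = a[r] + (4r) = (2r^2 − 2r − 1) + (4r) = 2r^2 + 2r − 1,
and 2·(r+1)^2 − 2·(r+1) − 1 = 2r^2 + 2r − 1.
By induction, a[n] = 2n^2 − 2n − 1 for all n ≥ 0.

a[n] = 2n^2 − 2n − 1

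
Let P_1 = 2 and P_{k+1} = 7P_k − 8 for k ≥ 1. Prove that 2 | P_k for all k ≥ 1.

Base case: P_1 = 2 = 2·1, so 2 | P_1.
Assume 2 | P_r, so P_r = 2t for some integer t.
Then P_{r+1} = 7P_r − 8 = 7·(2t) − 8 = 2(7t − 4), so 2 | P_{r+1}.
So the property holds for r+1, and by induction 2 | P_k for all k ≥ 1.

2 | P_k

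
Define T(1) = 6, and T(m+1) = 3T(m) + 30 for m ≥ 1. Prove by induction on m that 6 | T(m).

Base case: T(1) = 6 = 6·1, so 6 | T(1).
Assume 6 | T(k), so T(k) = 6t for some integer t.
Then T(k+1) = 3T(k) + 30 = 3·(6t) + 30 = 6(3t + 5), so 6 | T(k+1).
Hence 6 | T(m) for every m ≥ 1, by induction.

6 | T(m)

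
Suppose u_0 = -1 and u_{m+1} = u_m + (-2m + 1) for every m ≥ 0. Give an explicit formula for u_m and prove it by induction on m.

Claim: u_m = -m^2 + 2m − 1.

Base case: u_0 = -1, and -0^2 + 2·0 − 1 = -1.
Assume u_r = -r^2 + 2r − 1.
Then u_{r+1} = u_r + (-2r + 1) = (-r^2 + 2r − 1) + (-2r + 1) = -r^2,
and -(r+1)^2 + 2·(r+1) − 1 = -r^2.
Hence u_m = -m^2 + 2m − 1 for every m ≥ 0, by induction.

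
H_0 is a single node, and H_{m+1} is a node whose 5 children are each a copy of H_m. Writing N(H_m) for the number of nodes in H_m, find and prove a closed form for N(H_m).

Claim: N(H_m) = (5^{m+1} − 1)/4.

Base case: N(H_0) = 1, and (5^{0+1} − 1)/4 = 1.
Assume N(H_r) = (5^{r+1} − 1)/4.
Then N(H_{r+1}) = 1 + 5N(H_r) = 1 + 5·(5^{r+1} − 1)/4 = 1 + (5^{r+2} − 5)/4 = (4 + 5^{r+2} − 5)/4 = (5^{r+2} − 1)/4.
Hence N(H_m) = (5^{m+1} − 1)/4 for every m ≥ 0, by induction.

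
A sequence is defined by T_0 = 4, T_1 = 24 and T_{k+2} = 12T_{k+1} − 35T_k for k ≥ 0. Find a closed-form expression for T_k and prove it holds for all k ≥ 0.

Claim: T_k = 2·7^k + 2·5^k.

Base cases: T_0 = 4 and 2·7^0 + 2·5^0 = 4; T_1 = 24 and 2·7^1 + 2·5^1 = 24.
Assume T_i = 2·7^i + 2·5^i for all 0 ≤ i ≤ j, where j ≥ 1.
Then T_{j+1} = 12T_j − 35T_{j−1} = 12·(2·7^j + 2·5^j) − 35·(2·7^{j−1} + 2·5^{j−1}) = 2·(12·7 − 35)7^{j−1} + 2·(12·5 − 35)5^{j−1} = 98·7^{j−1} + 50·5^{j−1} = 2·7^{j+1} + 2·5^{j+1}.
This completes the inductive step, so T_k = 2·7^k + 2·5^k for all k ≥ 0.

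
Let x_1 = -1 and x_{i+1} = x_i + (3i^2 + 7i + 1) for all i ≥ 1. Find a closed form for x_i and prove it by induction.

Claim: x_i = i^3 + 2i^2 − 2i − 2.

Base case: x_1 = -1, and 1^3 + 2·1^2 − 2·1 − 2 = -1.
Assume x_m = m^3 + 2m^2 − 2m − 2.
Then x_{m+1} = x_m + (3m^2 + 7m + 1) = (m^3 + 2m^2 − 2m − 2) + (3m^2 + 7m + 1) = m^3 + 5m^2 + 5m − 1,
and (m+1)^3 + 2·(m+1)^2 − 2·(m+1) − 2 = m^3 + 5m^2 + 5m − 1.
This completes the inductive step, so x_i = i^3 + 2i^2 − 2i − 2 for all i ≥ 1.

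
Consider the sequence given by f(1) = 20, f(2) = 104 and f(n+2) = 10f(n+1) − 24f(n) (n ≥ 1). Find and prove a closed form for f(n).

Claim: f(n) = 2·4^n + 2·6^n.

Base cases: f(1) = 20 and 2·4^1 + 2·6^1 = 20; f(2) = 104 and 2·4^2 + 2·6^2 = 104.
Assume f(j) = 2·4^j + 2·6^j for all 1 ≤ j ≤ k, where k ≥ 2.
Then f(k+1) = 10f(k) − 24f(k−1) = 10·(2·4^k + 2·6^k) − 24·(2·4^{k−1} + 2·6^{k−1}) = 2·(10·4 − 24)4^{k−1} + 2·(10·6 − 24)6^{k−1} = 32·4^{k−1} + 72·6^{k−1} = 2·4^{k+1} + 2·6^{k+1}.
By strong induction, f(n) = 2·4^n + 2·6^n for all n ≥ 1.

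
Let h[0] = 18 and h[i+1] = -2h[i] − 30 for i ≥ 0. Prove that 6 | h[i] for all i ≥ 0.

Base case: h[0] = 18 = 6·3, so 6 | h[0].
Assume 6 | h[m], so h[m] = 6t for some integer t.
Then h[m+1] = -2h[m] − 30 = -2·(6t) − 30 = 6(-2t − 5), so 6 | h[m+1].
By induction, 6 | h[i] for all i ≥ 0.

6 | h[i]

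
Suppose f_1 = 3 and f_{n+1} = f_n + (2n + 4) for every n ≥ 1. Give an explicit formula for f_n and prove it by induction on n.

Claim: f_n = n^2 + 3n − 1.

Base case: f_1 = 3, and 1^2 + 3·1 − 1 = 3.
Assume f_k = k^2 + 3k − 1.
Then f_{k+1} = f_k + (2k + 4) = (k^2 + 3k − 1) + (2k + 4) = k^2 + 5k + 3,
and (k+1)^2 + 3·(k+1) − 1 = k^2 + 5k + 3.
By induction, f_n = n^2 + 3n − 1 for all n ≥ 1.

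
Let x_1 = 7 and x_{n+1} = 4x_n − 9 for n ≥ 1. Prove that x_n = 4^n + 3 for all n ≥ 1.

Base case: x_1 = 7, and 4^1 + 3 = 4 + 3 = 7.
Assume x_m = 4^m + 3 for some m ≥ 1.
Then x_{m+1} = 4x_m − 9 = 4·(4^m + 3) − 9 = 4^{m+1} + 12 − 9 = 4^{m+1} + 3.
By induction, x_n = 4^n + 3 for all n ≥ 1.

x_n = 4^n + 3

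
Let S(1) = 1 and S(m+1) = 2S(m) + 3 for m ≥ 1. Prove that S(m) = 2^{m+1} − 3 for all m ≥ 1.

Base case: S(1) = 1, and 2^{1+1} − 3 = 4 − 3 = 1.
Assume S(r) = 2^{r+1} − 3 for some r ≥ 1.
Then S(r+1) = 2S(r) + 3 = 2·(2^{r+1} − 3) + 3 = 2^{r+2} − 6 + 3 = 2^{r+2} − 3.
Hence S(m) = 2^{m+1} − 3 for every m ≥ 1, by induction.

S(m) = 2^{m+1} − 3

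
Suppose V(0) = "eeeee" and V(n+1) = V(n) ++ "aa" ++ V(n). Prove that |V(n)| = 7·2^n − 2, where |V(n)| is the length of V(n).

Base case: |V(0)| = 5, and 7·2^0 − 2 = 5.
Assume |V(m)| = 7·2^m − 2.
Then |V(m+1)| = |V(m)| + 2 + |V(m)| = 2|V(m)| + 2 = 2(7·2^m − 2) + 2 = 7·2^{m+1} − 4 + 2 = 7·2^{m+1} − 2.
By induction, |V(n)| = 7·2^n − 2 for all n ≥ 0.

|V(n)| = 7·2^n − 2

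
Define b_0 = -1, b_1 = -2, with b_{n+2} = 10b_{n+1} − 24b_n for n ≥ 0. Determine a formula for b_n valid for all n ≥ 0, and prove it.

Claim: b_n = 6^n − 2·4^n.

Base cases: b_0 = -1 and 6^0 − 2·4^0 = -1; b_1 = -2 and 6^1 − 2·4^1 = -2.
Assume b_j = 6^j − 2·4^j for all 0 ≤ j ≤ r, where r ≥ 1.
Then b_{r+1} = 10b_r − 24b_{r−1} = 10·(6^r − 2·4^r) − 24·(6^{r−1} − 2·4^{r−1}) = (10·6 − 24)6^{r−1} − 2·(10·4 − 24)4^{r−1} = 36·6^{r−1} − 32·4^{r−1} = 6^{r+1} − 2·4^{r+1}.
Hence b_n = 6^n − 2·4^n for every n ≥ 0, by strong induction.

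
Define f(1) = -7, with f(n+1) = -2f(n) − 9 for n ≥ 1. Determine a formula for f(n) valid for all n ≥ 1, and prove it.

Claim: f(n) = 2·(-2)^n − 3.

Base case: f(1) = -7, and 2·(-2)^1 − 3 = -4 − 3 = -7.
Assume f(k) = 2·(-2)^k − 3 for some k ≥ 1.
Then f(k+1) = -2f(k) − 9 = -2·(2·(-2)^k − 3) − 9 = -4·(-2)^k + 6 − 9 = 2·(-2)^{k+1} − 3.
By induction, f(n) = 2·(-2)^n − 3 for all n ≥ 1.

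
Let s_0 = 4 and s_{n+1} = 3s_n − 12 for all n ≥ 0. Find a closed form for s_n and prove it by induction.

Claim: s_n = -2·3^n + 6.

Base case: s_0 = 4, and -2·3^0 + 6 = -2 + 6 = 4.
Assume s_j = -2·3^j + 6 for some j ≥ 0.
Then s_{j+1} = 3s_j − 12 = 3·(-2·3^j + 6) − 12 = -6·3^j + 18 − 12 = -2·3^{j+1} + 6.
This completes the inductive step, so s_n = -2·3^n + 6 for all n ≥ 0.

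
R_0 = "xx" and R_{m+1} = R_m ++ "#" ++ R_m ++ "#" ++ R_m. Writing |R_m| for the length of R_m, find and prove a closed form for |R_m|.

Claim: |R_m| = 3^{m+1} − 1.

Base case: |R_0| = 2, and 3^{0+1} − 1 = 2.
Assume |R_r| = 3^{r+1} − 1.
Then |R_{r+1}| = 3|R_r| + 2 = 3(3^{r+1} − 1) + 2 = 3^{r+2} − 3 + 2 = 3^{r+2} − 1.
This completes the inductive step, so |R_m| = 3^{m+1} − 1 for all m ≥ 0.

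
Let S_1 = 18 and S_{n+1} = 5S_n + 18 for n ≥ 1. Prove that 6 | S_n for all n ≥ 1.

Base case: S_1 = 18 = 6·3, so 6 | S_1.
Assume 6 | S_j, so S_j = 6t for some integer t.
Then S_{j+1} = 5S_j + 18 = 5·(6t) + 18 = 6(5t + 3), so 6 | S_{j+1}.
By induction, 6 | S_n for all n ≥ 1.

6 | S_n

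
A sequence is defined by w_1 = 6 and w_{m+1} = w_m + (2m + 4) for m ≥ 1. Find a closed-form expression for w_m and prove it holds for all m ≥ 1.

Claim: w_m = m^2 + 3m + 2.

Base case: w_1 = 6, and 1^2 + 3·1 + 2 = 6.
Assume w_k = k^2 + 3k + 2.
Then w_{k+1} = w_k + (2k + 4) = (k^2 + 3k + 2) + (2k + 4) = k^2 + 5k + 6,
and (k+1)^2 + 3·(k+1) + 2 = k^2 + 5k + 6.
This completes the inductive step, so w_m = m^2 + 3m + 2 for all m ≥ 1.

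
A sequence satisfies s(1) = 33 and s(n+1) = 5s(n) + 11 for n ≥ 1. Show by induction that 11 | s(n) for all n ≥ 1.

Base case: s(1) = 33 = 11·3, so 11 | s(1).
Assume 11 | s(r), so s(r) = 11t for some integer t.
Then s(r+1) = 5s(r) + 11 = 5·(11t) + 11 = 11(5t + 1), so 11 | s(r+1).
This completes the inductive step, so 11 | s(n) for all n ≥ 1.

11 | s(n)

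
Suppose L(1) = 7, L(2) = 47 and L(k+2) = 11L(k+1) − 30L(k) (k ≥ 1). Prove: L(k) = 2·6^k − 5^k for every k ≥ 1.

Base cases: L(1) = 7 and 2·6^1 − 5^1 = 7; L(2) = 47 and 2·6^2 − 5^2 = 47.
Assume L(j) = 2·6^j − 5^j for all 1 ≤ j ≤ m, where m ≥ 2.
Then L(m+1) = 11L(m) − 30L(m−1) = 11·(2·6^m − 5^m) − 30·(2·6^{m−1} − 5^{m−1}) = 2·(11·6 − 30)6^{m−1} − (11·5 − 30)5^{m−1} = 72·6^{m−1} − 25·5^{m−1} = 2·6^{m+1} − 5^{m+1}.
So the formula holds for m+1, and by strong induction L(k) = 2·6^k − 5^k for all k ≥ 1.

L(k) = 2·6^k − 5^k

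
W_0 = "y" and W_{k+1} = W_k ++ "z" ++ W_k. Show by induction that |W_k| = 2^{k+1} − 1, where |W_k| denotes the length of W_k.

Base case: |W_0| = 1, and 2^{0+1} − 1 = 1.
Assume |W_m| = 2^{m+1} − 1.
Then |W_{m+1}| = |W_m| + 1 + |W_m| = 2|W_m| + 1 = 2(2^{m+1} − 1) + 1 = 2^{m+2} − 2 + 1 = 2^{m+2} − 1.
So the formula holds for m+1, and by induction |W_k| = 2^{k+1} − 1 for all k ≥ 0.

|W_k| = 2^{k+1} − 1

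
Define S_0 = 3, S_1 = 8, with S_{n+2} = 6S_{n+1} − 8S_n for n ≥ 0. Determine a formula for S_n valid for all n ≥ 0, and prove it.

Claim: S_n = 4^n + 2·2^n.

Base cases: S_0 = 3 and 4^0 + 2·2^0 = 3; S_1 = 8 and 4^1 + 2·2^1 = 8.
Assume S_i = 4^i + 2·2^i for all 0 ≤ i ≤ j, where j ≥ 1.
Then S_{j+1} = 6S_j − 8S_{j−1} = 6·(4^j + 2·2^j) − 8·(4^{j−1} + 2·2^{j−1}) = (6·4 − 8)4^{j−1} + 2·(6·2 − 8)2^{j−1} = 16·4^{j−1} + 8·2^{j−1} = 4^{j+1} + 2·2^{j+1}.
This completes the inductive step, so S_n = 4^n + 2·2^n for all n ≥ 0.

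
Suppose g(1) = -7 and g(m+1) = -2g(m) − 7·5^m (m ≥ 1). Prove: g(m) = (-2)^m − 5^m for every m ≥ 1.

Base case: g(1) = -7, and (-2)^1 − 5^1 = -2 − 5 = -7.
Assume g(k) = (-2)^k − 5^k for some k ≥ 1.
Then g(k+1) = -2g(k) − 7·5^k = -2·((-2)^k − 5^k) − 7·5^k = (-2)^{k+1} + 2·5^k − 7·5^k = (-2)^{k+1} − 5·5^k = (-2)^{k+1} − 5^{k+1}.
So the formula holds for k+1, and by induction g(m) = (-2)^m − 5^m for all m ≥ 1.

g(m) = (-2)^m − 5^m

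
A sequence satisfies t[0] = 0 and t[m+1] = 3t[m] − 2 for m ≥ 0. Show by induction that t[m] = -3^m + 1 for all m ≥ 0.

Base case: t[0] = 0, and -3^0 + 1 = -1 + 1 = 0.
Assume t[r] = -3^r + 1 for some r ≥ 0.
Then t[r+1] = 3t[r] − 2 = 3·(-3^r + 1) − 2 = -3^{r+1} + 3 − 2 = -3^{r+1} + 1.
Hence t[m] = -3^m + 1 for every m ≥ 0, by induction.

t[m] = -3^m + 1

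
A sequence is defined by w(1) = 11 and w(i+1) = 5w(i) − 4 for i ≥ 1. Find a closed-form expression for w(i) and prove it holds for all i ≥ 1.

Claim: w(i) = 2·5^i + 1.

Base case: w(1) = 11, and 2·5^1 + 1 = 10 + 1 = 11.
Assume w(j) = 2·5^j + 1 for some j ≥ 1.
Then w(j+1) = 5w(j) − 4 = 5·(2·5^j + 1) − 4 = 10·5^j + 5 − 4 = 2·5^{j+1} + 1.
Hence w(i) = 2·5^i + 1 for every i ≥ 1, by induction.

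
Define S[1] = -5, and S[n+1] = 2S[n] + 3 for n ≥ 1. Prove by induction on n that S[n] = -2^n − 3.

Base case: S[1] = -5, and -2^1 − 3 = -2 − 3 = -5.
Assume S[j] = -2^j − 3 for some j ≥ 1.
Then S[j+1] = 2S[j] + 3 = 2·(-2^j − 3) + 3 = -2^{j+1} − 6 + 3 = -2^{j+1} − 3.
By induction, S[n] = -2^n − 3 for all n ≥ 1.

S[n] = -2^n − 3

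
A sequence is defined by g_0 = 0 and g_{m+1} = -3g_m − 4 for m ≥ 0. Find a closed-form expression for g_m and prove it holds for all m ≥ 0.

Claim: g_m = (-3)^m − 1.

Base case: g_0 = 0, and (-3)^0 − 1 = 1 − 1 = 0.
Assume g_r = (-3)^r − 1 for some r ≥ 0.
Then g_{r+1} = -3g_r − 4 = -3·((-3)^r − 1) − 4 = -3·(-3)^r + 3 − 4 = (-3)^{r+1} − 1.
This completes the inductive step, so g_m = (-3)^m − 1 for all m ≥ 0.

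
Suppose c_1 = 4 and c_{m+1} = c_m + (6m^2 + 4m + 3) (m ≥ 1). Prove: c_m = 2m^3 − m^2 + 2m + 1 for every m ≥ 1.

Base case: c_1 = 4, and 2·1^3 − 1^2 + 2·1 + 1 = 4.
Assume c_j = 2j^3 − j^2 + 2j + 1.
Then c_{j+1} = c_j + (6j^2 + 4j + 3) = (2j^3 − j^2 + 2j + 1) + (6j^2 + 4j + 3) = 2j^3 + 5j^2 + 6j + 4,
and 2·(j+1)^3 − (j+1)^2 + 2·(j+1) + 1 = 2j^3 + 5j^2 + 6j + 4.
This completes the inductive step, so c_m = 2m^3 − m^2 + 2m + 1 for all m ≥ 1.

c_m = 2m^3 − m^2 + 2m + 1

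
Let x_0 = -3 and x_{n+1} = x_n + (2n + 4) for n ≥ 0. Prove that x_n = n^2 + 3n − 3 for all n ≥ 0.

Base case: x_0 = -3, and 0^2 + 3·0 − 3 = -3.
Assume x_k = k^2 + 3k − 3.
Then x_{k+1} = x_k + (2k + 4) = (k^2 + 3k − 3) + (2k + 4) = k^2 + 5k + 1,
and (k+1)^2 + 3·(k+1) − 3 = k^2 + 5k + 1.
This completes the inductive step, so x_n = n^2 + 3n − 3 for all n ≥ 0.

x_n = n^2 + 3n − 3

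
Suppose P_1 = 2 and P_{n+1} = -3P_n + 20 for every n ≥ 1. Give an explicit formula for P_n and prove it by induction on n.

Claim: P_n = (-3)^n + 5.

Base case: P_1 = 2, and (-3)^1 + 5 = -3 + 5 = 2.
Assume P_m = (-3)^m + 5 for some m ≥ 1.
Then P_{m+1} = -3P_m + 20 = -3·((-3)^m + 5) + 20 = -3·(-3)^m − 15 + 20 = (-3)^{m+1} + 5.
Hence P_n = (-3)^n + 5 for every n ≥ 1, by induction.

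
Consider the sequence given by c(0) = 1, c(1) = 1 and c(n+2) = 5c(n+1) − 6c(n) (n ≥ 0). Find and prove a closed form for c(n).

Claim: c(n) = -3^n + 2·2^n.

Base cases: c(0) = 1 and -3^0 + 2·2^0 = 1; c(1) = 1 and -3^1 + 2·2^1 = 1.
Assume c(j) = -3^j + 2·2^j for all 0 ≤ j ≤ r, where r ≥ 1.
Then c(r+1) = 5c(r) − 6c(r−1) = 5·(-3^r + 2·2^r) − 6·(-3^{r−1} + 2·2^{r−1}) = -(5·3 − 6)3^{r−1} + 2·(5·2 − 6)2^{r−1} = -9·3^{r−1} + 8·2^{r−1} = -3^{r+1} + 2·2^{r+1}.
By strong induction, c(n) = -3^n + 2·2^n for all n ≥ 0.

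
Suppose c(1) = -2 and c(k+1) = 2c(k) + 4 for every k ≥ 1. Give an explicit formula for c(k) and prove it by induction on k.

Claim: c(k) = 2^k − 4.

Base case: c(1) = -2, and 2^1 − 4 = 2 − 4 = -2.
Assume c(r) = 2^r − 4 for some r ≥ 1.
Then c(r+1) = 2c(r) + 4 = 2·(2^r − 4) + 4 = 2^{r+1} − 8 + 4 = 2^{r+1} − 4.
This completes the inductive step, so c(k) = 2^k − 4 for all k ≥ 1.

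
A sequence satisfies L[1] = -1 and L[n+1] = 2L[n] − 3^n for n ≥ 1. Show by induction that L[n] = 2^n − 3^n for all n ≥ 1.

Base case: L[1] = -1, and 2^1 − 3^1 = 2 − 3 = -1.
Assume L[k] = 2^k − 3^k for some k ≥ 1.
Then L[k+1] = 2L[k] − 3^k = 2·(2^k − 3^k) − 3^k = 2^{k+1} − 2·3^k − 3^k = 2^{k+1} − 3·3^k = 2^{k+1} − 3^{k+1}.
This completes the inductive step, so L[n] = 2^n − 3^n for all n ≥ 1.

L[n] = 2^n − 3^n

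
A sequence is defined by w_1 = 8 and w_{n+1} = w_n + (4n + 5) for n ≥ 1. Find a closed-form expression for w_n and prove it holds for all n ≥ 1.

Claim: w_n = 2n^2 + 3n + 3.

Base case: w_1 = 8, and 2·1^2 + 3·1 + 3 = 8.
Assume w_m = 2m^2 + 3m + 3.
Then w_{m+1} = w_m + (4m + 5) = (2m^2 + 3m + 3) + (4m + 5) = 2m^2 + 7m + 8,
and 2·(m+1)^2 + 3·(m+1) + 3 = 2m^2 + 7m + 8.
Hence w_n = 2n^2 + 3n + 3 for every n ≥ 1, by induction.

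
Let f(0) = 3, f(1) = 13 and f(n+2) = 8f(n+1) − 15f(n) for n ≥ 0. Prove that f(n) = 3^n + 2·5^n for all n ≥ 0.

Base cases: f(0) = 3 and 3^0 + 2·5^0 = 3; f(1) = 13 and 3^1 + 2·5^1 = 13.
Assume f(i) = 3^i + 2·5^i for all 0 ≤ i ≤ j, where j ≥ 1.
Then f(j+1) = 8f(j) − 15f(j−1) = 8·(3^j + 2·5^j) − 15·(3^{j−1} + 2·5^{j−1}) = (8·3 − 15)3^{j−1} + 2·(8·5 − 15)5^{j−1} = 9·3^{j−1} + 50·5^{j−1} = 3^{j+1} + 2·5^{j+1}.
By strong induction, f(n) = 3^n + 2·5^n for all n ≥ 0.

f(n) = 3^n + 2·5^n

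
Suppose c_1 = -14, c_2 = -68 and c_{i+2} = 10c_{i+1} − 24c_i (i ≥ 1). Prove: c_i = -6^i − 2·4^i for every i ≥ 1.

Base cases: c_1 = -14 and -6^1 − 2·4^1 = -14; c_2 = -68 and -6^2 − 2·4^2 = -68.
Assume c_j = -6^j − 2·4^j for all 1 ≤ j ≤ m, where m ≥ 2.
Then c_{m+1} = 10c_m − 24c_{m−1} = 10·(-6^m − 2·4^m) − 24·(-6^{m−1} − 2·4^{m−1}) = -(10·6 − 24)6^{m−1} − 2·(10·4 − 24)4^{m−1} = -36·6^{m−1} − 32·4^{m−1} = -6^{m+1} − 2·4^{m+1}.
By strong induction, c_i = -6^i − 2·4^i for all i ≥ 1.

c_i = -6^i − 2·4^i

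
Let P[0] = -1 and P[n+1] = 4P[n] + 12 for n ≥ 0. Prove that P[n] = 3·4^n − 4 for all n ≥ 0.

Base case: P[0] = -1, and 3·4^0 − 4 = 3 − 4 = -1.
Assume P[j] = 3·4^j − 4 for some j ≥ 0.
Then P[j+1] = 4P[j] + 12 = 4·(3·4^j − 4) + 12 = 12·4^j − 16 + 12 = 3·4^{j+1} − 4.
By induction, P[n] = 3·4^n − 4 for all n ≥ 0.

P[n] = 3·4^n − 4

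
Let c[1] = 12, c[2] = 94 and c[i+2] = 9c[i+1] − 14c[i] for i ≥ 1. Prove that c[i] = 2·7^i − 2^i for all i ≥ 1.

Base cases: c[1] = 12 and 2·7^1 − 2^1 = 12; c[2] = 94 and 2·7^2 − 2^2 = 94.
Assume c[j] = 2·7^j − 2^j for all 1 ≤ j ≤ m, where m ≥ 2.
Then c[m+1] = 9c[m] − 14c[m−1] = 9·(2·7^m − 2^m) − 14·(2·7^{m−1} − 2^{m−1}) = 2·(9·7 − 14)7^{m−1} − (9·2 − 14)2^{m−1} = 98·7^{m−1} − 4·2^{m−1} = 2·7^{m+1} − 2^{m+1}.
Hence c[i] = 2·7^i − 2^i for every i ≥ 1, by strong induction.

c[i] = 2·7^i − 2^i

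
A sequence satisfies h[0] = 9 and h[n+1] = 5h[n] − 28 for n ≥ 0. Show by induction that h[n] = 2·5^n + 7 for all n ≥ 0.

Base case: h[0] = 9, and 2·5^0 + 7 = 2 + 7 = 9.
Assume h[j] = 2·5^j + 7 for some j ≥ 0.
Then h[j+1] = 5h[j] − 28 = 5·(2·5^j + 7) − 28 = 10·5^j + 35 − 28 = 2·5^{j+1} + 7.
This completes the inductive step, so h[n] = 2·5^n + 7 for all n ≥ 0.

h[n] = 2·5^n + 7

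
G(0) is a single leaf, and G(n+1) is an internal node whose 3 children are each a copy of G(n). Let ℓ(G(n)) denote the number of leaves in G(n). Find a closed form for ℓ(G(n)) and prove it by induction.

Claim: ℓ(G(n)) = 3^n.

Base case: ℓ(G(0)) = 1, and 3^0 = 1.
Assume ℓ(G(k)) = 3^k.
Then ℓ(G(k+1)) = 3·ℓ(G(k)) = 3·3^k = 3^{k+1}.
Hence ℓ(G(n)) = 3^n for every n ≥ 0, by induction.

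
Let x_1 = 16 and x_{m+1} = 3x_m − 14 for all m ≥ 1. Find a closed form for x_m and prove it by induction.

Claim: x_m = 3^{m+1} + 7.

Base case: x_1 = 16, and 3^{1+1} + 7 = 9 + 7 = 16.
Assume x_k = 3^{k+1} + 7 for some k ≥ 1.
Then x_{k+1} = 3x_k − 14 = 3·(3^{k+1} + 7) − 14 = 3^{k+2} + 21 − 14 = 3^{k+2} + 7.
Hence x_m = 3^{m+1} + 7 for every m ≥ 1, by induction.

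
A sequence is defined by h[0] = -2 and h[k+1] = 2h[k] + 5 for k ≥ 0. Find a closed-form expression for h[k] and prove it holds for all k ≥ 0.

Claim: h[k] = 3·2^k − 5.

Base case: h[0] = -2, and 3·2^0 − 5 = 3 − 5 = -2.
Assume h[r] = 3·2^r − 5 for some r ≥ 0.
Then h[r+1] = 2h[r] + 5 = 2·(3·2^r − 5) + 5 = 6·2^r − 10 + 5 = 3·2^{r+1} − 5.
So the formula holds for r+1, and by induction h[k] = 3·2^k − 5 for all k ≥ 0.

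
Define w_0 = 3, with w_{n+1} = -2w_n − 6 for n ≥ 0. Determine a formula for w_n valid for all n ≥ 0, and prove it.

Claim: w_n = 5·(-2)^n − 2.

Base case: w_0 = 3, and 5·(-2)^0 − 2 = 5 − 2 = 3.
Assume w_j = 5·(-2)^j − 2 for some j ≥ 0.
Then w_{j+1} = -2w_j − 6 = -2·(5·(-2)^j − 2) − 6 = -10·(-2)^j + 4 − 6 = 5·(-2)^{j+1} − 2.
This completes the inductive step, so w_n = 5·(-2)^n − 2 for all n ≥ 0.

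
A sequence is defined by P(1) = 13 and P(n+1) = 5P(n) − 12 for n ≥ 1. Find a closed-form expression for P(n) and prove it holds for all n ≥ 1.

Claim: P(n) = 2·5^n + 3.

Base case: P(1) = 13, and 2·5^1 + 3 = 10 + 3 = 13.
Assume P(r) = 2·5^r + 3 for some r ≥ 1.
Then P(r+1) = 5P(r) − 12 = 5·(2·5^r + 3) − 12 = 10·5^r + 15 − 12 = 2·5^{r+1} + 3.
So the formula holds for r+1, and by induction P(n) = 2·5^n + 3 for all n ≥ 1.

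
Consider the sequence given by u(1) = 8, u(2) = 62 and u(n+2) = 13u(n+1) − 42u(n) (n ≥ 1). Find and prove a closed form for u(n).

Claim: u(n) = -6^n + 2·7^n.

Base cases: u(1) = 8 and -6^1 + 2·7^1 = 8; u(2) = 62 and -6^2 + 2·7^2 = 62.
Assume u(j) = -6^j + 2·7^j for all 1 ≤ j ≤ m, where m ≥ 2.
Then u(m+1) = 13u(m) − 42u(m−1) = 13·(-6^m + 2·7^m) − 42·(-6^{m−1} + 2·7^{m−1}) = -(13·6 − 42)6^{m−1} + 2·(13·7 − 42)7^{m−1} = -36·6^{m−1} + 98·7^{m−1} = -6^{m+1} + 2·7^{m+1}.
By strong induction, u(n) = -6^n + 2·7^n for all n ≥ 1.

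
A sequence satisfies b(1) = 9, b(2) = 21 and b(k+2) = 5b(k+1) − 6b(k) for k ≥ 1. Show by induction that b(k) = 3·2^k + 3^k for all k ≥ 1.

Base cases: b(1) = 9 and 3·2^1 + 3^1 = 9; b(2) = 21 and 3·2^2 + 3^2 = 21.
Assume b(j) = 3·2^j + 3^j for all 1 ≤ j ≤ m, where m ≥ 2.
Then b(m+1) = 5b(m) − 6b(m−1) = 5·(3·2^m + 3^m) − 6·(3·2^{m−1} + 3^{m−1}) = 3·(5·2 − 6)2^{m−1} + (5·3 − 6)3^{m−1} = 12·2^{m−1} + 9·3^{m−1} = 3·2^{m+1} + 3^{m+1}.
By strong induction, b(k) = 3·2^k + 3^k for all k ≥ 1.

b(k) = 3·2^k + 3^k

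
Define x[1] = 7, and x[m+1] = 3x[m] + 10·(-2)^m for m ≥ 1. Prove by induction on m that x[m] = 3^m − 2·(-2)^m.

Base case: x[1] = 7, and 3^1 − 2·(-2)^1 = 3 + 4 = 7.
Assume x[j] = 3^j − 2·(-2)^j for some j ≥ 1.
Then x[j+1] = 3x[j] + 10·(-2)^j = 3·(3^j − 2·(-2)^j) + 10·(-2)^j = 3^{j+1} − 6·(-2)^j + 10·(-2)^j = 3^{j+1} + 4·(-2)^j = 3^{j+1} − 2·(-2)^{j+1}.
Hence x[m] = 3^m − 2·(-2)^m for every m ≥ 1, by induction.

x[m] = 3^m − 2·(-2)^m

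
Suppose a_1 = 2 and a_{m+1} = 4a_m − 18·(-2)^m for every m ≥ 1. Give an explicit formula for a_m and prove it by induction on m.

Claim: a_m = 2·4^m + 3·(-2)^m.

Base case: a_1 = 2, and 2·4^1 + 3·(-2)^1 = 8 − 6 = 2.
Assume a_k = 2·4^k + 3·(-2)^k for some k ≥ 1.
Then a_{k+1} = 4a_k − 18·(-2)^k = 4·(2·4^k + 3·(-2)^k) − 18·(-2)^k = 2·4^{k+1} + 12·(-2)^k − 18·(-2)^k = 2·4^{k+1} − 6·(-2)^k = 2·4^{k+1} + 3·(-2)^{k+1}.
So the formula holds for k+1, and by induction a_m = 2·4^m + 3·(-2)^m for all m ≥ 1.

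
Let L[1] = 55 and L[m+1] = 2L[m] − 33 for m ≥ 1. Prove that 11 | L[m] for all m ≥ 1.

Base case: L[1] = 55 = 11·5, so 11 | L[1].
Assume 11 | L[k], so L[k] = 11t for some integer t.
Then L[k+1] = 2L[k] − 33 = 2·(11t) − 33 = 11(2t − 3), so 11 | L[k+1].
By induction, 11 | L[m] for all m ≥ 1.

11 | L[m]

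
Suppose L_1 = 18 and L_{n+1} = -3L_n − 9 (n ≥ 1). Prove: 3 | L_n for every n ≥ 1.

Base case: L_1 = 18 = 3·6, so 3 | L_1.
Assume 3 | L_k, so L_k = 3t for some integer t.
Then L_{k+1} = -3L_k − 9 = -3·(3t) − 9 = 3(-3t − 3), so 3 | L_{k+1}.
So the property holds for k+1, and by induction 3 | L_n for all n ≥ 1.

3 | L_n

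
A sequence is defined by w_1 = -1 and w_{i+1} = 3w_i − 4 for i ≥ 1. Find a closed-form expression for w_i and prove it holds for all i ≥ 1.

Claim: w_i = -3^i + 2.

Base case: w_1 = -1, and -3^1 + 2 = -3 + 2 = -1.
Assume w_r = -3^r + 2 for some r ≥ 1.
Then w_{r+1} = 3w_r − 4 = 3·(-3^r + 2) − 4 = -3^{r+1} + 6 − 4 = -3^{r+1} + 2.
Hence w_i = -3^i + 2 for every i ≥ 1, by induction.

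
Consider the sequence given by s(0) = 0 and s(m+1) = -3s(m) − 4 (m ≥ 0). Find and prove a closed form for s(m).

Claim: s(m) = (-3)^m − 1.

Base case: s(0) = 0, and (-3)^0 − 1 = 1 − 1 = 0.
Assume s(k) = (-3)^k − 1 for some k ≥ 0.
Then s(k+1) = -3s(k) − 4 = -3·((-3)^k − 1) − 4 = -3·(-3)^k + 3 − 4 = (-3)^{k+1} − 1.
Hence s(m) = (-3)^m − 1 for every m ≥ 0, by induction.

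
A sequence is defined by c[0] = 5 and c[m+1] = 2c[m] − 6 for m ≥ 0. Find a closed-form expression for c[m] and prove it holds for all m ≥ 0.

Claim: c[m] = -2^m + 6.

Base case: c[0] = 5, and -2^0 + 6 = -1 + 6 = 5.
Assume c[r] = -2^r + 6 for some r ≥ 0.
Then c[r+1] = 2c[r] − 6 = 2·(-2^r + 6) − 6 = -2^{r+1} + 12 − 6 = -2^{r+1} + 6.
This completes the inductive step, so c[m] = -2^m + 6 for all m ≥ 0.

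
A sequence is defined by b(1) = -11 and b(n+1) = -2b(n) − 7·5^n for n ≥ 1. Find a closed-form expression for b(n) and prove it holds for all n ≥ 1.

Claim: b(n) = 3·(-2)^n − 5^n.

Base case: b(1) = -11, and 3·(-2)^1 − 5^1 = -6 − 5 = -11.
Assume b(r) = 3·(-2)^r − 5^r for some r ≥ 1.
Then b(r+1) = -2b(r) − 7·5^r = -2·(3·(-2)^r − 5^r) − 7·5^r = 3·(-2)^{r+1} + 2·5^r − 7·5^r = 3·(-2)^{r+1} − 5·5^r = 3·(-2)^{r+1} − 5^{r+1}.
Hence b(n) = 3·(-2)^n − 5^n for every n ≥ 1, by induction.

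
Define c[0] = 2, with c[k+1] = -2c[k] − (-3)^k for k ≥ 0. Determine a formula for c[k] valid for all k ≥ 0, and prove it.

Claim: c[k] = (-2)^k + (-3)^k.

Base case: c[0] = 2, and (-2)^0 + (-3)^0 = 1 + 1 = 2.
Assume c[j] = (-2)^j + (-3)^j for some j ≥ 0.
Then c[j+1] = -2c[j] − (-3)^j = -2·((-2)^j + (-3)^j) − (-3)^j = (-2)^{j+1} − 2·(-3)^j − (-3)^j = (-2)^{j+1} − 3·(-3)^j = (-2)^{j+1} + (-3)^{j+1}.
This completes the inductive step, so c[k] = (-2)^k + (-3)^k for all k ≥ 0.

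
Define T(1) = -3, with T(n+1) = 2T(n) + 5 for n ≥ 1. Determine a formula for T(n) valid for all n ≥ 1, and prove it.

Claim: T(n) = 2^n − 5.

Base case: T(1) = -3, and 2^1 − 5 = 2 − 5 = -3.
Assume T(k) = 2^k − 5 for some k ≥ 1.
Then T(k+1) = 2T(k) + 5 = 2·(2^k − 5) + 5 = 2^{k+1} − 10 + 5 = 2^{k+1} − 5.
So the formula holds for k+1, and by induction T(n) = 2^n − 5 for all n ≥ 1.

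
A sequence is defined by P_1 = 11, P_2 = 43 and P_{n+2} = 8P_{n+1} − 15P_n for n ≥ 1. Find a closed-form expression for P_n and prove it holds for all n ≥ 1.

Claim: P_n = 5^n + 2·3^n.

Base cases: P_1 = 11 and 5^1 + 2·3^1 = 11; P_2 = 43 and 5^2 + 2·3^2 = 43.
Assume P_j = 5^j + 2·3^j for all 1 ≤ j ≤ m, where m ≥ 2.
Then P_{m+1} = 8P_m − 15P_{m−1} = 8·(5^m + 2·3^m) − 15·(5^{m−1} + 2·3^{m−1}) = (8·5 − 15)5^{m−1} + 2·(8·3 − 15)3^{m−1} = 25·5^{m−1} + 18·3^{m−1} = 5^{m+1} + 2·3^{m+1}.
Hence P_n = 5^n + 2·3^n for every n ≥ 1, by strong induction.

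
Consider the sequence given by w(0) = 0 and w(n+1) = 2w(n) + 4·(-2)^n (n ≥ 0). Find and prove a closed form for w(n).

Claim: w(n) = 2^n − (-2)^n.

Base case: w(0) = 0, and 2^0 − (-2)^0 = 1 − 1 = 0.
Assume w(r) = 2^r − (-2)^r for some r ≥ 0.
Then w(r+1) = 2w(r) + 4·(-2)^r = 2·(2^r − (-2)^r) + 4·(-2)^r = 2^{r+1} − 2·(-2)^r + 4·(-2)^r = 2^{r+1} + 2·(-2)^r = 2^{r+1} − (-2)^{r+1}.
So the formula holds for r+1, and by induction w(n) = 2^n − (-2)^n for all n ≥ 0.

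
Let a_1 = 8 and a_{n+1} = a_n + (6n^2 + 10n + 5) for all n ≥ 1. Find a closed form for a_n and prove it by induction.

Claim: a_n = 2n^3 + 2n^2 + n + 3.

Base case: a_1 = 8, and 2·1^3 + 2·1^2 + 1 + 3 = 8.
Assume a_m = 2m^3 + 2m^2 + m + 3.
Then a_{m+1} = a_m + (6m^2 + 10m + 5) = (2m^3 + 2m^2 + m + 3) + (6m^2 + 10m + 5) = 2m^3 + 8m^2 + 11m + 8,
and 2·(m+1)^3 + 2·(m+1)^2 + (m+1) + 3 = 2m^3 + 8m^2 + 11m + 8.
Hence a_n = 2n^3 + 2n^2 + n + 3 for every n ≥ 1, by induction.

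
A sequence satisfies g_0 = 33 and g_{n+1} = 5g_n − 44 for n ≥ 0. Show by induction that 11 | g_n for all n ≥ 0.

Base case: g_0 = 33 = 11·3, so 11 | g_0.
Assume 11 | g_k, so g_k = 11t for some integer t.
Then g_{k+1} = 5g_k − 44 = 5·(11t) − 44 = 11(5t − 4), so 11 | g_{k+1}.
This completes the inductive step, so 11 | g_n for all n ≥ 0.

11 | g_n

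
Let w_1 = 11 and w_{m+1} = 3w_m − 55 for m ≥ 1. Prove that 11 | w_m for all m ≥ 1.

Base case: w_1 = 11 = 11·1, so 11 | w_1.
Assume 11 | w_j, so w_j = 11t for some integer t.
Then w_{j+1} = 3w_j − 55 = 3·(11t) − 55 = 11(3t − 5), so 11 | w_{j+1}.
This completes the inductive step, so 11 | w_m for all m ≥ 1.

11 | w_m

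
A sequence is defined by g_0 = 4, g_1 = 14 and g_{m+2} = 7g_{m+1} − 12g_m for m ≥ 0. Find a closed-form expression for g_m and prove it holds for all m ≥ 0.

Claim: g_m = 2·4^m + 2·3^m.

Base cases: g_0 = 4 and 2·4^0 + 2·3^0 = 4; g_1 = 14 and 2·4^1 + 2·3^1 = 14.
Assume g_i = 2·4^i + 2·3^i for all 0 ≤ i ≤ j, where j ≥ 1.
Then g_{j+1} = 7g_j − 12g_{j−1} = 7·(2·4^j + 2·3^j) − 12·(2·4^{j−1} + 2·3^{j−1}) = 2·(7·4 − 12)4^{j−1} + 2·(7·3 − 12)3^{j−1} = 32·4^{j−1} + 18·3^{j−1} = 2·4^{j+1} + 2·3^{j+1}.
So the formula holds for j+1, and by strong induction g_m = 2·4^m + 2·3^m for all m ≥ 0.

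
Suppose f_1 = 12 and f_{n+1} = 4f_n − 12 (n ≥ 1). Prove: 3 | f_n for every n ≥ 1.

Base case: f_1 = 12 = 3·4, so 3 | f_1.
Assume 3 | f_r, so f_r = 3t for some integer t.
Then f_{r+1} = 4f_r − 12 = 4·(3t) − 12 = 3(4t − 4), so 3 | f_{r+1}.
Hence 3 | f_n for every n ≥ 1, by induction.

3 | f_n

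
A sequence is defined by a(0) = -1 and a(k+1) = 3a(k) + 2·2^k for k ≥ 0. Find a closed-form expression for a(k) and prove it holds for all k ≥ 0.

Claim: a(k) = 3^k − 2·2^k.

Base case: a(0) = -1, and 3^0 − 2·2^0 = 1 − 2 = -1.
Assume a(m) = 3^m − 2·2^m for some m ≥ 0.
Then a(m+1) = 3a(m) + 2·2^m = 3·(3^m − 2·2^m) + 2·2^m = 3^{m+1} − 6·2^m + 2·2^m = 3^{m+1} − 4·2^m = 3^{m+1} − 2·2^{m+1}.
This completes the inductive step, so a(k) = 3^k − 2·2^k for all k ≥ 0.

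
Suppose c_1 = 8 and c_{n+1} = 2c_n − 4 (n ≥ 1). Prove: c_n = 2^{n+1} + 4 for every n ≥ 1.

Base case: c_1 = 8, and 2^{1+1} + 4 = 4 + 4 = 8.
Assume c_k = 2^{k+1} + 4 for some k ≥ 1.
Then c_{k+1} = 2c_k − 4 = 2·(2^{k+1} + 4) − 4 = 2^{k+2} + 8 − 4 = 2^{k+2} + 4.
Hence c_n = 2^{n+1} + 4 for every n ≥ 1, by induction.

c_n = 2^{n+1} + 4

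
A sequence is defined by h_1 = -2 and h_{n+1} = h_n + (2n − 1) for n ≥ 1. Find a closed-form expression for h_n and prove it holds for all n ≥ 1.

Claim: h_n = n^2 − 2n − 1.

Base case: h_1 = -2, and 1^2 − 2·1 − 1 = -2.
Assume h_m = m^2 − 2m − 1.
Then h_{m+1} = h_m + (2m − 1) = (m^2 − 2m − 1) + (2m − 1) = m^2 − 2,
and (m+1)^2 − 2·(m+1) − 1 = m^2 − 2.
By induction, h_n = n^2 − 2n − 1 for all n ≥ 1.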